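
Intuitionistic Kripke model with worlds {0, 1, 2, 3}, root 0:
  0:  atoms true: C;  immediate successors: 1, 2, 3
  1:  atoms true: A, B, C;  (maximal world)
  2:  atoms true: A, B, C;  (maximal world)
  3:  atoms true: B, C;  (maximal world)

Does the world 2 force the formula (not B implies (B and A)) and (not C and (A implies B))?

No

2 does not force (not B implies (B and A)) and (not C and (A implies B)) since 2 fails not C and (A implies B).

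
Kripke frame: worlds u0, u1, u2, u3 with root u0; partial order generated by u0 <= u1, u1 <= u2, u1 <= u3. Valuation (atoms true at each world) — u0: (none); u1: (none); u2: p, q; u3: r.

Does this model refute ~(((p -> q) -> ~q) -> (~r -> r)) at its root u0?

Yes

u0 ||-/- ~(((p -> q) -> ~q) -> (~r -> r)) since u0 is accessible from u0 and u0 ||- ((p -> q) -> ~q) -> (~r -> r).
u0 ||- ((p -> q) -> ~q) -> (~r -> r): every world accessible from u0 that forces (p -> q) -> ~q (namely u3) also forces ~r -> r.
So the root u0 does not force ~(((p -> q) -> ~q) -> (~r -> r)); the model is a countermodel.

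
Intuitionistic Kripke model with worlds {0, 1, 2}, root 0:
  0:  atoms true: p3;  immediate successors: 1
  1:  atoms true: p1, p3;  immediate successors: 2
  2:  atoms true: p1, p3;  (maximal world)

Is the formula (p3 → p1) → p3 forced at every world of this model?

0 ⊩ (p3 → p1) → p3: every world accessible from 0 that forces p3 → p1 (namely 1, 2) also forces p3.
Since the root 0 forces (p3 → p1) → p3 and forcing is persistent (monotone upward), every world forces it.

Yes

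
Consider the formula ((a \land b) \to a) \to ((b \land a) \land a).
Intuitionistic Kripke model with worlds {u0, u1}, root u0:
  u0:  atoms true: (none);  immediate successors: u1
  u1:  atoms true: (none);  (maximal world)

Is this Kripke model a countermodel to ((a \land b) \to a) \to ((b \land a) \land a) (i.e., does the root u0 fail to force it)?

u0 \nVdash ((a \land b) \to a) \to ((b \land a) \land a): already at u0 itself, u0 \Vdash (a \land b) \to a but u0 \nVdash (b \land a) \land a.
u0 \nVdash (b \land a) \land a since u0 fails b \land a.
So the root u0 does not force ((a \land b) \to a) \to ((b \land a) \land a); the model is a countermodel.

Yes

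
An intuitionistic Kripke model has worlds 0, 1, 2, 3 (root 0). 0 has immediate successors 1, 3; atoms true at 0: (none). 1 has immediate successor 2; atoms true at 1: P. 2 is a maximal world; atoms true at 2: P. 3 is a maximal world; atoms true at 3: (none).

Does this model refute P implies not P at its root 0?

Yes

0 does not force P implies not P: at the accessible world 1, 1 forces P but 1 does not force not P.
1 does not force not P since 1 is accessible from 1 and 1 forces P.
So the root 0 does not force P implies not P; the model is a countermodel.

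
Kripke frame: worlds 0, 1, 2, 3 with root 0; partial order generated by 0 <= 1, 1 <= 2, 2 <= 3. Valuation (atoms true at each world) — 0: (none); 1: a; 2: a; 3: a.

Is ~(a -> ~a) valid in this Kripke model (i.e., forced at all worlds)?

0 ||- ~(a -> ~a): no world accessible from 0 forces a -> ~a.
Since the root 0 forces ~(a -> ~a) and forcing is persistent (monotone upward), every world forces it.

Yes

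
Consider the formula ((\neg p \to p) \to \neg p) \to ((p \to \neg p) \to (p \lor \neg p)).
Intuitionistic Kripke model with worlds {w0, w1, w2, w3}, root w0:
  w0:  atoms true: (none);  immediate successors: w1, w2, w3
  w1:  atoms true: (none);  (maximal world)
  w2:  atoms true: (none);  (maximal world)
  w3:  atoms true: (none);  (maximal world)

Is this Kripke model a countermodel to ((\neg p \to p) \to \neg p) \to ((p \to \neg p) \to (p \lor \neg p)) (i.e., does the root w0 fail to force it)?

w0 \Vdash ((\neg p \to p) \to \neg p) \to ((p \to \neg p) \to (p \lor \neg p)): every world accessible from w0 that forces (\neg p \to p) \to \neg p (namely w0, w1, w2, w3) also forces (p \to \neg p) \to (p \lor \neg p).
So the root w0 forces ((\neg p \to p) \to \neg p) \to ((p \to \neg p) \to (p \lor \neg p)); the model is not a countermodel.

No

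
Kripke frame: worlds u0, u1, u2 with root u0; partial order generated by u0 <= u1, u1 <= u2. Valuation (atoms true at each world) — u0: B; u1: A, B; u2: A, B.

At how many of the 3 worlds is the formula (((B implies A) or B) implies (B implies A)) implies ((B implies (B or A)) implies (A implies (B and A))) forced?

u0: forces it.
u1: forces it.
u2: forces it.
Worlds forcing the formula: {u0, u1, u2}.

3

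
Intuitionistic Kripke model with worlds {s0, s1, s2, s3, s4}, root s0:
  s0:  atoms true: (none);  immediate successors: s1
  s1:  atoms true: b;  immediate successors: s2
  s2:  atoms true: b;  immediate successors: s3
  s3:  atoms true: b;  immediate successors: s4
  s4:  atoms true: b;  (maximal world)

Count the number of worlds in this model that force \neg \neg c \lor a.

s0: does not force it — s0 \nVdash \neg \neg c \lor a: neither disjunct is forced at s0.
s1: does not force it.
s2: does not force it.
s3: does not force it.
s4: does not force it.
Worlds forcing the formula: { }.

0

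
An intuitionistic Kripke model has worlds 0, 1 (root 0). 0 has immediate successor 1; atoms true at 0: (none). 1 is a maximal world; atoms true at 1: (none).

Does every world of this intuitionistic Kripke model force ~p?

0 ||- ~p: no world accessible from 0 forces p.
Since the root 0 forces ~p and forcing is persistent (monotone upward), every world forces it.

Yes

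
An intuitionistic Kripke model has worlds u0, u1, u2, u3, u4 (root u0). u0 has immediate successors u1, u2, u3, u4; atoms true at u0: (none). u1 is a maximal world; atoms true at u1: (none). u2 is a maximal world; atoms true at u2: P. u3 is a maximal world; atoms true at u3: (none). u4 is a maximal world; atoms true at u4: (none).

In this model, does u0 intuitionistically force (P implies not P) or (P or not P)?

No

u0 does not force (P implies not P) or (P or not P): neither disjunct is forced at u0.
u0 does not force P implies not P: at the accessible world u2, u2 forces P but u2 does not force not P.
u2 does not force not P since u2 is accessible from u2 and u2 forces P.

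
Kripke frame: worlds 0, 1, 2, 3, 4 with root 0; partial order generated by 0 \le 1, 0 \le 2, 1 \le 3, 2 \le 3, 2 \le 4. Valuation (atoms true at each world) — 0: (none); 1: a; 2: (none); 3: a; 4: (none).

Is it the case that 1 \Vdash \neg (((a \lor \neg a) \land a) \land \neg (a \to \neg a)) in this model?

No

1 \nVdash \neg (((a \lor \neg a) \land a) \land \neg (a \to \neg a)) since 1 is accessible from 1 and 1 \Vdash ((a \lor \neg a) \land a) \land \neg (a \to \neg a).
1 \Vdash ((a \lor \neg a) \land a) \land \neg (a \to \neg a) since 1 forces both conjuncts.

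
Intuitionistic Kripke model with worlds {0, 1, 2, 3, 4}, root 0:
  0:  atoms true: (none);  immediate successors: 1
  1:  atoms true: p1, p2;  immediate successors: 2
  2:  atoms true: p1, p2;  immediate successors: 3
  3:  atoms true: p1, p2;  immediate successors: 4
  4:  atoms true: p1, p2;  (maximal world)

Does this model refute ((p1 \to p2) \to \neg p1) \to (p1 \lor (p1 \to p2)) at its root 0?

0 \Vdash ((p1 \to p2) \to \neg p1) \to (p1 \lor (p1 \to p2)) vacuously: no world accessible from 0 forces the antecedent (p1 \to p2) \to \neg p1.
So the root 0 forces ((p1 \to p2) \to \neg p1) \to (p1 \lor (p1 \to p2)); the model is not a countermodel.

No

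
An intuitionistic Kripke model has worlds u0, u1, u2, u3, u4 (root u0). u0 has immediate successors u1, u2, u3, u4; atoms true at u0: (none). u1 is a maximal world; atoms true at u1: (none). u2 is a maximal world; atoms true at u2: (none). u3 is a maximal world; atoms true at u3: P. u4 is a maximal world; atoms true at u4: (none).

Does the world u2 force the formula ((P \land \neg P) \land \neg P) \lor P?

u2 \nVdash ((P \land \neg P) \land \neg P) \lor P: neither disjunct is forced at u2.
u2 \nVdash (P \land \neg P) \land \neg P since u2 fails P \land \neg P.

No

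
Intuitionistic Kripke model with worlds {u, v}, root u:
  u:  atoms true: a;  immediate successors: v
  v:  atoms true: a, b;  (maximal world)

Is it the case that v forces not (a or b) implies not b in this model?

v forces not (a or b) implies not b vacuously: no world accessible from v forces the antecedent not (a or b).

Yes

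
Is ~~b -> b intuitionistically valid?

No

This is double-negation elimination, which is not intuitionistically valid.
A Kripke countermodel: worlds u, v; order generated by u <= v; atoms true at each world — u:{}; v:{b}.
u ||-/- ~~b -> b: already at u itself, u ||- ~~b but u ||-/- b.
u lacks atom b, so u ||-/- b.
So the root u does not force the formula.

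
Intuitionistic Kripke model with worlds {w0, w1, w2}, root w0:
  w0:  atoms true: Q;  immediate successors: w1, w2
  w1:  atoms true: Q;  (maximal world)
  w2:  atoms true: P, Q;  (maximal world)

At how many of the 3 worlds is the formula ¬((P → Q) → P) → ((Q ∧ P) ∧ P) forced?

1

w0: does not force it — w0 ⊮ ¬((P → Q) → P) → ((Q ∧ P) ∧ P): at the accessible world w1, w1 ⊩ ¬((P → Q) → P) but w1 ⊮ (Q ∧ P) ∧ P.
w1: does not force it.
w2: forces it.
Worlds forcing the formula: {w2}.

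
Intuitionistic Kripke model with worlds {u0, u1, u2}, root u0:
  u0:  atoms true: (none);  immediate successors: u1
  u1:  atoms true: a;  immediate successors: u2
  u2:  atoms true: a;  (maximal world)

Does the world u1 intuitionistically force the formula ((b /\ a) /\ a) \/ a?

Yes

u1 ||- ((b /\ a) /\ a) \/ a via the disjunct a.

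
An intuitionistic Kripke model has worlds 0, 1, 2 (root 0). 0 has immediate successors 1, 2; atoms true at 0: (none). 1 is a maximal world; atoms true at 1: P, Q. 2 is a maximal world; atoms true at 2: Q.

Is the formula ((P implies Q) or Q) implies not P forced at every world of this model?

No

Not every world: 0 does not force ((P implies Q) or Q) implies not P.
0 does not force ((P implies Q) or Q) implies not P: already at 0 itself, 0 forces (P implies Q) or Q but 0 does not force not P.
0 does not force not P since 1 is accessible from 0 and 1 forces P.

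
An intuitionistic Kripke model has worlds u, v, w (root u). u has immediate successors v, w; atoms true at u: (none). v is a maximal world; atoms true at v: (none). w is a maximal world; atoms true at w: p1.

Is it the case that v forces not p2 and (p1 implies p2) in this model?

v forces not p2 and (p1 implies p2) since v forces both conjuncts.

Yes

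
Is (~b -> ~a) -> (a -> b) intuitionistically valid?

This is the converse of contraposition, which is not intuitionistically valid.
A Kripke countermodel: worlds 0, 1; order generated by 0 <= 1; atoms true at each world — 0:{a}; 1:{a,b}.
0 ||-/- (~b -> ~a) -> (a -> b): already at 0 itself, 0 ||- ~b -> ~a but 0 ||-/- a -> b.
0 ||-/- a -> b: already at 0 itself, 0 ||- a but 0 ||-/- b.
0 lacks atom b, so 0 ||-/- b.
So the root 0 does not force the formula.

No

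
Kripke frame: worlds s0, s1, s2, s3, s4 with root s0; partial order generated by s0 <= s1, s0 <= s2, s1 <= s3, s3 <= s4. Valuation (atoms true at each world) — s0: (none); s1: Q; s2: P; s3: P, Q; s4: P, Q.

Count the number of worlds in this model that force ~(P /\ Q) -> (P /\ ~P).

s0: does not force it — s0 ||-/- ~(P /\ Q) -> (P /\ ~P): at the accessible world s2, s2 ||- ~(P /\ Q) but s2 ||-/- P /\ ~P.
s1: forces it.
s2: does not force it.
s3: forces it.
s4: forces it.
Worlds forcing the formula: {s1, s3, s4}.

3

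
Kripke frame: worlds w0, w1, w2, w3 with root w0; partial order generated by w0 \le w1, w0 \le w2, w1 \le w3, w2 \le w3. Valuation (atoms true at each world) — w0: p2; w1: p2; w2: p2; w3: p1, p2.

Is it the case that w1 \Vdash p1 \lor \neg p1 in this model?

No

w1 \nVdash p1 \lor \neg p1: neither disjunct is forced at w1.
w1 lacks atom p1, so w1 \nVdash p1.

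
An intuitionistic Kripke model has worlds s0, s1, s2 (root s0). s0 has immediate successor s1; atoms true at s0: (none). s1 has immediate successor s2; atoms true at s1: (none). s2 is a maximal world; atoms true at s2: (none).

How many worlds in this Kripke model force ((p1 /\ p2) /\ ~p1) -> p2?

3

s0: forces it.
s1: forces it.
s2: forces it.
Worlds forcing the formula: {s0, s1, s2}.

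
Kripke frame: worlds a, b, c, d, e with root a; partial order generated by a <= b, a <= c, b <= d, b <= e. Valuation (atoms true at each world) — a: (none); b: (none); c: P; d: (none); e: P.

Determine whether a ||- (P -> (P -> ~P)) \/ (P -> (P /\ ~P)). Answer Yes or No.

a ||-/- (P -> (P -> ~P)) \/ (P -> (P /\ ~P)): neither disjunct is forced at a.
a ||-/- P -> (P -> ~P): at the accessible world c, c ||- P but c ||-/- P -> ~P.
c ||-/- P -> ~P: already at c itself, c ||- P but c ||-/- ~P.
c ||-/- ~P since c is accessible from c and c ||- P.

No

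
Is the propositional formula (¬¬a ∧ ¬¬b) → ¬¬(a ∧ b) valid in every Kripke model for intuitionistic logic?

Yes

This is the distribution of double negation over conjunction, which is intuitionistically derivable.
Assume ¬¬a, ¬¬b, and ¬(a ∧ b). From a we'd get ¬b (since a ∧ b is refuted), contradicting ¬¬b; so ¬a, contradicting ¬¬a.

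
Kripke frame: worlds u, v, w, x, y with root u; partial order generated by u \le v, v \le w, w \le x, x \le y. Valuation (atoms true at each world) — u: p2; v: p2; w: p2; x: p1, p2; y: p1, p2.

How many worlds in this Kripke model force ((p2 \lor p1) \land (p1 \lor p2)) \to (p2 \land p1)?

u: does not force it — u \nVdash ((p2 \lor p1) \land (p1 \lor p2)) \to (p2 \land p1): already at u itself, u \Vdash (p2 \lor p1) \land (p1 \lor p2) but u \nVdash p2 \land p1.
v: does not force it.
w: does not force it.
x: forces it.
y: forces it.
Worlds forcing the formula: {x, y}.

2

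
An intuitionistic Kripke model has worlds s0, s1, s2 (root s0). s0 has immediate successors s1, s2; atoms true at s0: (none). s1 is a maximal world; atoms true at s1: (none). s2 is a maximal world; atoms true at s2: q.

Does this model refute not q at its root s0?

s0 does not force not q since s2 is accessible from s0 and s2 forces q.
So the root s0 does not force not q; the model is a countermodel.

Yes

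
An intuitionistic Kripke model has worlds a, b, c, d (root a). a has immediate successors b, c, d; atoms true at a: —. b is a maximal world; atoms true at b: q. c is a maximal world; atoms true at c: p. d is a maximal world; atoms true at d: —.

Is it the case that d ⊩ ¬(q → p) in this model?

d ⊮ ¬(q → p) since d is accessible from d and d ⊩ q → p.
d ⊩ q → p vacuously: no world accessible from d forces the antecedent q.

No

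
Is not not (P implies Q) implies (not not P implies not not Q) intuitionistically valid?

This is the distribution of double negation over implication, which is intuitionistically derivable.
Assume not not (P implies Q) and not not P; suppose not Q. Then P implies Q would give not P (by contraposition), contradicting not not P; so not (P implies Q), contradicting not not (P implies Q). Hence not not Q.

Yes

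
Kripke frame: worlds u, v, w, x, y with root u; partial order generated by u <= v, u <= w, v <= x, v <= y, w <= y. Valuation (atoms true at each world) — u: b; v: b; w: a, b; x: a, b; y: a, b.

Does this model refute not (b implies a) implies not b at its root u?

u forces not (b implies a) implies not b vacuously: no world accessible from u forces the antecedent not (b implies a).
So the root u forces not (b implies a) implies not b; the model is not a countermodel.

No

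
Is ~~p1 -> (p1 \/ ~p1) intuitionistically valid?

No

This is a variant of double-negation elimination (deriving excluded middle from double negation), which is not intuitionistically valid.
A Kripke countermodel: worlds s0, s1; order generated by s0 <= s1; atoms true at each world — s0:{}; s1:{p1}.
s0 ||-/- ~~p1 -> (p1 \/ ~p1): already at s0 itself, s0 ||- ~~p1 but s0 ||-/- p1 \/ ~p1.
s0 ||-/- p1 \/ ~p1: neither disjunct is forced at s0.
s0 lacks atom p1, so s0 ||-/- p1.
So the root s0 does not force the formula.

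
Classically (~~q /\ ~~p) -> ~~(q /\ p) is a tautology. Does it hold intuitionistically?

This is the distribution of double negation over conjunction, which is intuitionistically derivable.
Assume ~~q, ~~p, and ~(q /\ p). From q we'd get ~p (since q /\ p is refuted), contradicting ~~p; so ~q, contradicting ~~q.

Yes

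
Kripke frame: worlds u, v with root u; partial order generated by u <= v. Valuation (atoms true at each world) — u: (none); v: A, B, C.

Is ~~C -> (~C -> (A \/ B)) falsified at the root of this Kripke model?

u ||- ~~C -> (~C -> (A \/ B)): every world accessible from u that forces ~~C (namely u, v) also forces ~C -> (A \/ B).
So the root u forces ~~C -> (~C -> (A \/ B)); the model is not a countermodel.

No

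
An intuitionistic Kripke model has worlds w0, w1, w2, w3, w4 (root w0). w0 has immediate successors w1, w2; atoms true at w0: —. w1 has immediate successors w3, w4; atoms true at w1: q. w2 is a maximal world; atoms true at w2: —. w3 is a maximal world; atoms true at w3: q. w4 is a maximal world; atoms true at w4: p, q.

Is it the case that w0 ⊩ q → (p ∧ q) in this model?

w0 ⊮ q → (p ∧ q): at the accessible world w1, w1 ⊩ q but w1 ⊮ p ∧ q.
w1 ⊮ p ∧ q since w1 fails p.

No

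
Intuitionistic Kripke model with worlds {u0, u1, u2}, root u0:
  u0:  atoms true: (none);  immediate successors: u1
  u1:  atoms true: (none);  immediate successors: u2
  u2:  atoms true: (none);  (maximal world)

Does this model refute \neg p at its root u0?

u0 \Vdash \neg p: no world accessible from u0 forces p.
So the root u0 forces \neg p; the model is not a countermodel.

No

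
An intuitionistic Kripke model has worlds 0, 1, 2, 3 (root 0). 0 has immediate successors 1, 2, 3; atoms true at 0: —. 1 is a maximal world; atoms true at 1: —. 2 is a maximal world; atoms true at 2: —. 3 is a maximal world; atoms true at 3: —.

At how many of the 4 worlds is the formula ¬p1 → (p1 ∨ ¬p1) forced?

0: forces it.
1: forces it.
2: forces it.
3: forces it.
Worlds forcing the formula: {0, 1, 2, 3}.

4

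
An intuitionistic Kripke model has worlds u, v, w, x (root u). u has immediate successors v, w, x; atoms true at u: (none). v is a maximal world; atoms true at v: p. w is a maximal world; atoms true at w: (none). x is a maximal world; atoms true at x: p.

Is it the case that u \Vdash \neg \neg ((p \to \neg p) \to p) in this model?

No

u \nVdash \neg \neg ((p \to \neg p) \to p) since w is accessible from u and w \Vdash \neg ((p \to \neg p) \to p).
w \Vdash \neg ((p \to \neg p) \to p): no world accessible from w forces (p \to \neg p) \to p.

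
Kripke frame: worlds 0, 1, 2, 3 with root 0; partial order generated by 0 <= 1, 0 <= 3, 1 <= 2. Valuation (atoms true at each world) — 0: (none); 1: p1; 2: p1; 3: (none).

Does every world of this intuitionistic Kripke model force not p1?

No

Not every world: 0 does not force not p1.
0 does not force not p1 since 1 is accessible from 0 and 1 forces p1.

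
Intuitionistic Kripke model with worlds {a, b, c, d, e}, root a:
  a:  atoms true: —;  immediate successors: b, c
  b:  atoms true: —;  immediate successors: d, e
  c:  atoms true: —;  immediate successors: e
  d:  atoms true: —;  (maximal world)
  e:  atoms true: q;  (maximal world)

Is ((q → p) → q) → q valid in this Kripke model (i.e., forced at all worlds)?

Not every world: a ⊮ ((q → p) → q) → q.
a ⊮ ((q → p) → q) → q: at the accessible world c, c ⊩ (q → p) → q but c ⊮ q.
c lacks atom q, so c ⊮ q.

No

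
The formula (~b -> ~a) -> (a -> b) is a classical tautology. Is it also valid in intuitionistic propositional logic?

No

This is the converse of contraposition, which is not intuitionistically valid.
A Kripke countermodel: worlds u, v; order generated by u <= v; atoms true at each world — u:{a}; v:{a,b}.
u ||-/- (~b -> ~a) -> (a -> b): already at u itself, u ||- ~b -> ~a but u ||-/- a -> b.
u ||-/- a -> b: already at u itself, u ||- a but u ||-/- b.
u lacks atom b, so u ||-/- b.
So the root u does not force the formula.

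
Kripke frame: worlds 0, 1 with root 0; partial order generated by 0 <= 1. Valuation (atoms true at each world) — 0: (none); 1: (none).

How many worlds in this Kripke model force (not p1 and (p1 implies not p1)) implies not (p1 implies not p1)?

0: does not force it — 0 does not force (not p1 and (p1 implies not p1)) implies not (p1 implies not p1): already at 0 itself, 0 forces not p1 and (p1 implies not p1) but 0 does not force not (p1 implies not p1).
1: does not force it — 1 does not force (not p1 and (p1 implies not p1)) implies not (p1 implies not p1): already at 1 itself, 1 forces not p1 and (p1 implies not p1) but 1 does not force not (p1 implies not p1).
Worlds forcing the formula: { }.

0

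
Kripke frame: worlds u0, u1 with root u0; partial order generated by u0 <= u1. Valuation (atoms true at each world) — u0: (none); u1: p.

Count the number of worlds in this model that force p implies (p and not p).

u0: does not force it — u0 does not force p implies (p and not p): at the accessible world u1, u1 forces p but u1 does not force p and not p.
u1: does not force it — u1 does not force p implies (p and not p): already at u1 itself, u1 forces p but u1 does not force p and not p.
Worlds forcing the formula: { }.

0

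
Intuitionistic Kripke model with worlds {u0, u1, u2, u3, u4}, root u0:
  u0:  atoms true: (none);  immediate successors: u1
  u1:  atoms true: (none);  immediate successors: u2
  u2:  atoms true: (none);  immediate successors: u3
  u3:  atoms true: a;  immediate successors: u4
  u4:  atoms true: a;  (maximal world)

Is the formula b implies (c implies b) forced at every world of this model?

u0 forces b implies (c implies b) vacuously: no world accessible from u0 forces the antecedent b.
Since the root u0 forces b implies (c implies b) and forcing is persistent (monotone upward), every world forces it.

Yes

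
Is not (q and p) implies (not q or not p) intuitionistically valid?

This is the constructively invalid direction of De Morgan's law for conjunction, which is not intuitionistically valid.
A Kripke countermodel: worlds w0, w1, w2; order generated by w0 <= w1, w0 <= w2; atoms true at each world — w0:{}; w1:{q}; w2:{p}.
w0 does not force not (q and p) implies (not q or not p): already at w0 itself, w0 forces not (q and p) but w0 does not force not q or not p.
w0 does not force not q or not p: neither disjunct is forced at w0.
w0 does not force not q since w1 is accessible from w0 and w1 forces q.
So the root w0 does not force the formula.

No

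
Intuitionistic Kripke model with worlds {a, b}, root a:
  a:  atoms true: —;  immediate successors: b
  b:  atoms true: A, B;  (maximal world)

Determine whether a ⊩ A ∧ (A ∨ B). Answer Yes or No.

No

a ⊮ A ∧ (A ∨ B) since a fails A.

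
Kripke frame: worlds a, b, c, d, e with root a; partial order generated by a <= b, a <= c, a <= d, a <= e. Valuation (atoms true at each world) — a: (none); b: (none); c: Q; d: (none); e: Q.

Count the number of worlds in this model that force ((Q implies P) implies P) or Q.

a: does not force it — a does not force ((Q implies P) implies P) or Q: neither disjunct is forced at a.
b: does not force it — b does not force ((Q implies P) implies P) or Q: neither disjunct is forced at b.
c: forces it.
d: does not force it — d does not force ((Q implies P) implies P) or Q: neither disjunct is forced at d.
e: forces it.
Worlds forcing the formula: {c, e}.

2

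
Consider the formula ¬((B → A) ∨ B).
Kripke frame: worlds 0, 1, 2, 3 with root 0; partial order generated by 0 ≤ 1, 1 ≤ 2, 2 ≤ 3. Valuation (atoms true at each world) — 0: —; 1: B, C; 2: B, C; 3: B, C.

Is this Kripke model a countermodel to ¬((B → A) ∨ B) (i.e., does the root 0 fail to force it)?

0 ⊮ ¬((B → A) ∨ B) since 1 is accessible from 0 and 1 ⊩ (B → A) ∨ B.
1 ⊩ (B → A) ∨ B via the disjunct B.
So the root 0 does not force ¬((B → A) ∨ B); the model is a countermodel.

Yes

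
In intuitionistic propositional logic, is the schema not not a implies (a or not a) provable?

No

This is a variant of double-negation elimination (deriving excluded middle from double negation), which is not intuitionistically valid.
A Kripke countermodel: worlds u0, u1; order generated by u0 <= u1; atoms true at each world — u0:{}; u1:{a}.
u0 does not force not not a implies (a or not a): already at u0 itself, u0 forces not not a but u0 does not force a or not a.
u0 does not force a or not a: neither disjunct is forced at u0.
u0 lacks atom a, so u0 does not force a.
So the root u0 does not force the formula.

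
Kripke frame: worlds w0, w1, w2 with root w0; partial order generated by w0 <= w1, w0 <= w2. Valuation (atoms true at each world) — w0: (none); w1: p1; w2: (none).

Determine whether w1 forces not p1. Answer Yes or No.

w1 does not force not p1 since w1 is accessible from w1 and w1 forces p1.

No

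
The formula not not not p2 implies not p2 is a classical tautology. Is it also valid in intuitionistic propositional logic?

Yes

This is triple-negation reduction, which is intuitionistically derivable.
Assume not not not p2 and suppose p2. Then not not p2 (double-negation introduction), contradicting not not not p2. So not p2.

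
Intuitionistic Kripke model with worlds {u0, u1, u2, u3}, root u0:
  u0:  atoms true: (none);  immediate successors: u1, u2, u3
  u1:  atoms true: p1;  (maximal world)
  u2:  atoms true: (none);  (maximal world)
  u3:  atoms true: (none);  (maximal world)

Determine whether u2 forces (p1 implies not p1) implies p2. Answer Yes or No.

No

u2 does not force (p1 implies not p1) implies p2: already at u2 itself, u2 forces p1 implies not p1 but u2 does not force p2.
u2 lacks atom p2, so u2 does not force p2.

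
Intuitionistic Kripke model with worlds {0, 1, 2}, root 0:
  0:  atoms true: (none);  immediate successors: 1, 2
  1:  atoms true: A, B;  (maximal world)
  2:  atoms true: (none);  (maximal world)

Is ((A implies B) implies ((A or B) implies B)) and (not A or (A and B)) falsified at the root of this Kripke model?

Yes

0 does not force ((A implies B) implies ((A or B) implies B)) and (not A or (A and B)) since 0 fails not A or (A and B).
So the root 0 does not force ((A implies B) implies ((A or B) implies B)) and (not A or (A and B)); the model is a countermodel.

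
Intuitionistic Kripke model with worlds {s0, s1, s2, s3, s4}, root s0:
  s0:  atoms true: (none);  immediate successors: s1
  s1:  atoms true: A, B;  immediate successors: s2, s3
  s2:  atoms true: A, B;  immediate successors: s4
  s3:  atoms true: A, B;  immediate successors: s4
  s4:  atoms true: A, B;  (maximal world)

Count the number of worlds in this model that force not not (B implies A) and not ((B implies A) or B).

0

s0: does not force it — s0 does not force not not (B implies A) and not ((B implies A) or B) since s0 fails not ((B implies A) or B).
s1: does not force it — s1 does not force not not (B implies A) and not ((B implies A) or B) since s1 fails not ((B implies A) or B).
s2: does not force it.
s3: does not force it.
s4: does not force it.
Worlds forcing the formula: { }.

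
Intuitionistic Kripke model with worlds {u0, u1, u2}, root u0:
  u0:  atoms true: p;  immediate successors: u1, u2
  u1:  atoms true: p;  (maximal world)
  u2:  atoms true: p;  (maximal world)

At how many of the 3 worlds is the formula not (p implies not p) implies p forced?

u0: forces it.
u1: forces it.
u2: forces it.
Worlds forcing the formula: {u0, u1, u2}.

3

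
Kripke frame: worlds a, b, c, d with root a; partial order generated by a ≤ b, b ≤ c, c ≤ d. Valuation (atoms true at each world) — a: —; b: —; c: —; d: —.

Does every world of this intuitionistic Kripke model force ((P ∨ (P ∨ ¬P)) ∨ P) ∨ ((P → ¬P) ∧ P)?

Yes

a ⊩ ((P ∨ (P ∨ ¬P)) ∨ P) ∨ ((P → ¬P) ∧ P) via the disjunct (P ∨ (P ∨ ¬P)) ∨ P.
Since the root a forces ((P ∨ (P ∨ ¬P)) ∨ P) ∨ ((P → ¬P) ∧ P) and forcing is persistent (monotone upward), every world forces it.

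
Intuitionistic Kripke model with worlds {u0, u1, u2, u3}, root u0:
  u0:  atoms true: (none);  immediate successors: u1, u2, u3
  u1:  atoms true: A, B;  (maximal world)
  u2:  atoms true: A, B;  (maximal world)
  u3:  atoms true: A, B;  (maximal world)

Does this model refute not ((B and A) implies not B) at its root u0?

No

u0 forces not ((B and A) implies not B): no world accessible from u0 forces (B and A) implies not B.
So the root u0 forces not ((B and A) implies not B); the model is not a countermodel.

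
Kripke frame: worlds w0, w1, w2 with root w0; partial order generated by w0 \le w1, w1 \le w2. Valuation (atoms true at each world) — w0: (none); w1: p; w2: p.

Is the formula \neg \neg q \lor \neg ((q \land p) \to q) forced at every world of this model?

Not every world: w0 \nVdash \neg \neg q \lor \neg ((q \land p) \to q).
w0 \nVdash \neg \neg q \lor \neg ((q \land p) \to q): neither disjunct is forced at w0.
w0 \nVdash \neg \neg q since w0 is accessible from w0 and w0 \Vdash \neg q.

No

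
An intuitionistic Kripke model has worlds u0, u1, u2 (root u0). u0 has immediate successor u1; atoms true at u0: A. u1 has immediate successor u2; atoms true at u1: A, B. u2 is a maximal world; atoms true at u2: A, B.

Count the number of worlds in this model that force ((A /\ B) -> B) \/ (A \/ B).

3

u0: forces it.
u1: forces it.
u2: forces it.
Worlds forcing the formula: {u0, u1, u2}.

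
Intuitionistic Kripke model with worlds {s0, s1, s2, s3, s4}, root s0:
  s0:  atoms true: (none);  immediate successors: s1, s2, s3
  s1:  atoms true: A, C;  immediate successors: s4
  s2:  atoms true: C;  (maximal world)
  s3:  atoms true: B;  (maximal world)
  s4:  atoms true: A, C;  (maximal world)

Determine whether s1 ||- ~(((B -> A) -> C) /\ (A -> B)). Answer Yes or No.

Yes

s1 ||- ~(((B -> A) -> C) /\ (A -> B)): no world accessible from s1 forces ((B -> A) -> C) /\ (A -> B).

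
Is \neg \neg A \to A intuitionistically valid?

This is double-negation elimination, which is not intuitionistically valid.
A Kripke countermodel: worlds w0, w1; order generated by w0 \le w1; atoms true at each world — w0:{}; w1:{A}.
w0 \nVdash \neg \neg A \to A: already at w0 itself, w0 \Vdash \neg \neg A but w0 \nVdash A.
w0 lacks atom A, so w0 \nVdash A.
So the root w0 does not force the formula.

No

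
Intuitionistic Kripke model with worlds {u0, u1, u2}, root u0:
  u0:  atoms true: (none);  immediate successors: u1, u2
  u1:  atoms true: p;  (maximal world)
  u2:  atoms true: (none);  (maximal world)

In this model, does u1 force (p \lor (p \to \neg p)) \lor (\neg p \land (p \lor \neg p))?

Yes

u1 \Vdash (p \lor (p \to \neg p)) \lor (\neg p \land (p \lor \neg p)) via the disjunct p \lor (p \to \neg p).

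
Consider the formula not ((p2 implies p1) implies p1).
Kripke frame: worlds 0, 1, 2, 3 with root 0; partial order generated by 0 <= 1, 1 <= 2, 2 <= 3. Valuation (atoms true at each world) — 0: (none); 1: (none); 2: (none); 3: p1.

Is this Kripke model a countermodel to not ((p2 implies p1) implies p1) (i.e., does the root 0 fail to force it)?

Yes

0 does not force not ((p2 implies p1) implies p1) since 3 is accessible from 0 and 3 forces (p2 implies p1) implies p1.
3 forces (p2 implies p1) implies p1: every world accessible from 3 that forces p2 implies p1 (namely 3) also forces p1.
So the root 0 does not force not ((p2 implies p1) implies p1); the model is a countermodel.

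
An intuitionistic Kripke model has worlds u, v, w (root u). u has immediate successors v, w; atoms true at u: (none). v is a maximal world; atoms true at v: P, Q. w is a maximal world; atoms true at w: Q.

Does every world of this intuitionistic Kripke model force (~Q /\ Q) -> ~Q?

u ||- (~Q /\ Q) -> ~Q vacuously: no world accessible from u forces the antecedent ~Q /\ Q.
Since the root u forces (~Q /\ Q) -> ~Q and forcing is persistent (monotone upward), every world forces it.

Yes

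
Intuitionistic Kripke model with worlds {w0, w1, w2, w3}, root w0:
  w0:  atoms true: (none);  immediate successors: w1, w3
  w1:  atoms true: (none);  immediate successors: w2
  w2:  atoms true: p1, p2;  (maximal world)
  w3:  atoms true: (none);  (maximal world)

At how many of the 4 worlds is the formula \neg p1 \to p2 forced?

w0: does not force it — w0 \nVdash \neg p1 \to p2: at the accessible world w3, w3 \Vdash \neg p1 but w3 \nVdash p2.
w1: forces it.
w2: forces it.
w3: does not force it.
Worlds forcing the formula: {w1, w2}.

2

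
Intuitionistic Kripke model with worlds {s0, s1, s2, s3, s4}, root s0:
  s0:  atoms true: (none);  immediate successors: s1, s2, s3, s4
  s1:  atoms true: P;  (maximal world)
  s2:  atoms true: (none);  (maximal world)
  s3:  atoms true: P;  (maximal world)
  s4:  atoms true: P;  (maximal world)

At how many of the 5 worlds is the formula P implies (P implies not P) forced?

1

s0: does not force it — s0 does not force P implies (P implies not P): at the accessible world s1, s1 forces P but s1 does not force P implies not P.
s1: does not force it.
s2: forces it.
s3: does not force it.
s4: does not force it.
Worlds forcing the formula: {s2}.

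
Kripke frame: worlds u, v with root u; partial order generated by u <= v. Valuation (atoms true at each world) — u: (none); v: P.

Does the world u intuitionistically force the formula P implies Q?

u does not force P implies Q: at the accessible world v, v forces P but v does not force Q.
v lacks atom Q, so v does not force Q.

No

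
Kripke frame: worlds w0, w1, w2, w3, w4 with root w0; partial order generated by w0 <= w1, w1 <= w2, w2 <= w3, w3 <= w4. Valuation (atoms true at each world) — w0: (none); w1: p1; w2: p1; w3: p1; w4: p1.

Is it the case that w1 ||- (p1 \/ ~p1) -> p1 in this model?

w1 ||- (p1 \/ ~p1) -> p1: every world accessible from w1 that forces p1 \/ ~p1 (namely w1, w2, w3, w4) also forces p1.

Yes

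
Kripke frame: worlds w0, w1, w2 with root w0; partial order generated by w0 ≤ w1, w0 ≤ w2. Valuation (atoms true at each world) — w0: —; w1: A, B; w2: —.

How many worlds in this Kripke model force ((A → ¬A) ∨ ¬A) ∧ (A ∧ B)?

0

w0: does not force it — w0 ⊮ ((A → ¬A) ∨ ¬A) ∧ (A ∧ B) since w0 fails (A → ¬A) ∨ ¬A.
w1: does not force it — w1 ⊮ ((A → ¬A) ∨ ¬A) ∧ (A ∧ B) since w1 fails (A → ¬A) ∨ ¬A.
w2: does not force it — w2 ⊮ ((A → ¬A) ∨ ¬A) ∧ (A ∧ B) since w2 fails A ∧ B.
Worlds forcing the formula: { }.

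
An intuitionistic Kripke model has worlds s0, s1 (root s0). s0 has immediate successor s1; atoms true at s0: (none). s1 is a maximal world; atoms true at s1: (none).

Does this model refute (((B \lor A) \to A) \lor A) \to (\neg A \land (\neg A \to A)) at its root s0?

s0 \nVdash (((B \lor A) \to A) \lor A) \to (\neg A \land (\neg A \to A)): already at s0 itself, s0 \Vdash ((B \lor A) \to A) \lor A but s0 \nVdash \neg A \land (\neg A \to A).
s0 \nVdash \neg A \land (\neg A \to A) since s0 fails \neg A \to A.
So the root s0 does not force (((B \lor A) \to A) \lor A) \to (\neg A \land (\neg A \to A)); the model is a countermodel.

Yes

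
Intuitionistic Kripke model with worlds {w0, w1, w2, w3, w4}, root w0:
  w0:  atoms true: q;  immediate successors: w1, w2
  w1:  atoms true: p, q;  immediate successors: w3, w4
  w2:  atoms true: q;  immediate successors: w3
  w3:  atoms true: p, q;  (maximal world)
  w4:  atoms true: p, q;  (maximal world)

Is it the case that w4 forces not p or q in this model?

Yes

w4 forces not p or q via the disjunct q.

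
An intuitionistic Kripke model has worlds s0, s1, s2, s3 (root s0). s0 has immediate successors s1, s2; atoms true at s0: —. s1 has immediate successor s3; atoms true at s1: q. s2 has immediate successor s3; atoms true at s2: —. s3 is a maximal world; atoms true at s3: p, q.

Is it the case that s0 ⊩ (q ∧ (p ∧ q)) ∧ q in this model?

No

s0 ⊮ (q ∧ (p ∧ q)) ∧ q since s0 fails q ∧ (p ∧ q).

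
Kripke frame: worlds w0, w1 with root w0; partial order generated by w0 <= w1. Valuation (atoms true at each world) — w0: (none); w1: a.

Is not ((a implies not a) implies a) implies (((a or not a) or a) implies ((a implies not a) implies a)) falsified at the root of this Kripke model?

No

w0 forces not ((a implies not a) implies a) implies (((a or not a) or a) implies ((a implies not a) implies a)) vacuously: no world accessible from w0 forces the antecedent not ((a implies not a) implies a).
So the root w0 forces not ((a implies not a) implies a) implies (((a or not a) or a) implies ((a implies not a) implies a)); the model is not a countermodel.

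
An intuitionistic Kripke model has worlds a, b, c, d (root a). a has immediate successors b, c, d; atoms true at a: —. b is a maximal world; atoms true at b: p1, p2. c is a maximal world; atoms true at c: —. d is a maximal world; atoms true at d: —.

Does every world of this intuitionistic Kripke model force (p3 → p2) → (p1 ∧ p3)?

No

Not every world: a ⊮ (p3 → p2) → (p1 ∧ p3).
a ⊮ (p3 → p2) → (p1 ∧ p3): already at a itself, a ⊩ p3 → p2 but a ⊮ p1 ∧ p3.
a ⊮ p1 ∧ p3 since a fails p1.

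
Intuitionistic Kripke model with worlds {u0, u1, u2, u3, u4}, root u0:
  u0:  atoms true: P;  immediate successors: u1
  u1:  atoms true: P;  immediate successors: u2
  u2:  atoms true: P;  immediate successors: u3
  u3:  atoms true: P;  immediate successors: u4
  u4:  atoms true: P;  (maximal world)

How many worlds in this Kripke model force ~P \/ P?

u0: forces it.
u1: forces it.
u2: forces it.
u3: forces it.
u4: forces it.
Worlds forcing the formula: {u0, u1, u2, u3, u4}.

5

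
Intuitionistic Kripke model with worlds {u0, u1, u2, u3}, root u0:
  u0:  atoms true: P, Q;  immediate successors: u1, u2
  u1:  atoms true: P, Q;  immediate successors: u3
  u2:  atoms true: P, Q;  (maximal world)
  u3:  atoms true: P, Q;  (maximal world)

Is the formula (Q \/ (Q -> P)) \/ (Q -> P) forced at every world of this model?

Yes

u0 ||- (Q \/ (Q -> P)) \/ (Q -> P) via the disjunct Q \/ (Q -> P).
Since the root u0 forces (Q \/ (Q -> P)) \/ (Q -> P) and forcing is persistent (monotone upward), every world forces it.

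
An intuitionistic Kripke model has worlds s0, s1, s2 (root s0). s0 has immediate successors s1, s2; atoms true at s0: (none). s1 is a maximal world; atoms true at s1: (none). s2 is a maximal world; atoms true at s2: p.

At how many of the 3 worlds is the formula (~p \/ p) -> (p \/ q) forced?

1

s0: does not force it — s0 ||-/- (~p \/ p) -> (p \/ q): at the accessible world s1, s1 ||- ~p \/ p but s1 ||-/- p \/ q.
s1: does not force it — s1 ||-/- (~p \/ p) -> (p \/ q): already at s1 itself, s1 ||- ~p \/ p but s1 ||-/- p \/ q.
s2: forces it.
Worlds forcing the formula: {s2}.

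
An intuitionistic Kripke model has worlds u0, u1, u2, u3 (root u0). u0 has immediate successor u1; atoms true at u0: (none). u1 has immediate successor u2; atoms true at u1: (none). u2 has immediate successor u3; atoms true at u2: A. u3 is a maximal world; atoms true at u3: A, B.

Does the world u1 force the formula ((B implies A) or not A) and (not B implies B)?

u1 forces ((B implies A) or not A) and (not B implies B) since u1 forces both conjuncts.

Yes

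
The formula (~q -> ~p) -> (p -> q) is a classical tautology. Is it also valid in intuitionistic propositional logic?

No

This is the converse of contraposition, which is not intuitionistically valid.
A Kripke countermodel: worlds a, b; order generated by a <= b; atoms true at each world — a:{p}; b:{p,q}.
a ||-/- (~q -> ~p) -> (p -> q): already at a itself, a ||- ~q -> ~p but a ||-/- p -> q.
a ||-/- p -> q: already at a itself, a ||- p but a ||-/- q.
a lacks atom q, so a ||-/- q.
So the root a does not force the formula.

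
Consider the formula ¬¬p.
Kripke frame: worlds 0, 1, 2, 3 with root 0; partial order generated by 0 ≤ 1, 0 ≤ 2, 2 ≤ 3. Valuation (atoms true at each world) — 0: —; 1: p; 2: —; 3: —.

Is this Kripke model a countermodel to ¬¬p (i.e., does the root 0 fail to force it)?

Yes

0 ⊮ ¬¬p since 2 is accessible from 0 and 2 ⊩ ¬p.
2 ⊩ ¬p: no world accessible from 2 forces p.
So the root 0 does not force ¬¬p; the model is a countermodel.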